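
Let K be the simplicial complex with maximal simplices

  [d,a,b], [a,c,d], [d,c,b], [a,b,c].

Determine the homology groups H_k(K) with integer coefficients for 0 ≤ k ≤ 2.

Take the total order a < b < c < d on the vertex set. Then K (dimension 2) consists of the simplices:

  0-simplices (4): a, b, c, d
  1-simplices (6): ab, ac, ad, bc, bd, cd
  2-simplices (4): abc, abd, acd, bcd

so the chain groups are C_0 ≅ Z^4, C_1 ≅ Z^6, C_2 ≅ Z^4.

The boundary map ∂_1: C_1 → C_0 is given by ∂[p,q] = [q] − [p].
The 4×6 boundary matrix has rank 3 and Smith normal form diag(1,1,1).

∂_2: C_2 → C_1 maps a triangle to the signed sum of its edges. For instance
  ∂acd = cd − ad + ac,
  ∂abc = bc − ac + ab.
The 6×4 boundary matrix has rank 3 and Smith normal form diag(1,1,1).

Reading off H_k = ker ∂_k / im ∂_{k+1}:

  H_0: rank C_0 − rank ∂_1 = 4 − 3 = 1, and the invariant factors of ∂_1 are all 1, so H_0 ≅ Z.
  H_1: rank ker ∂_1 − rank ∂_2 = (6 − 3) − 3 = 0, and the invariant factors of ∂_2 are all 1, so H_1 ≅ 0.
  H_2: rank ker ∂_2 − rank ∂_3 = (4 − 3) − 0 = 1, and there is no ∂_3, so H_2 ≅ Z.

H_0 ≅ Z,  H_1 = 0,  H_2 ≅ Z.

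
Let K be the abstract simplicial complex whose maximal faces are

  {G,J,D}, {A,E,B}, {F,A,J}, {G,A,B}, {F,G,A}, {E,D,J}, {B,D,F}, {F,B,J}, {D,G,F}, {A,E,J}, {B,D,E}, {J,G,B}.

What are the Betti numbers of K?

Order the vertices as A < B < D < E < F < G < J. Listing each simplex with vertices in this order, K has dimension 2 with simplices:

  0-simplices (7): A, B, D, E, F, G, J
  1-simplices (18): AB, AE, AF, AG, AJ, BD, BE, BF, BG, BJ, DE, DF, DG, DJ, EJ, FG, FJ, GJ
  2-simplices (12): ABE, ABG, AEJ, AFG, AFJ, BDE, BDF, BFJ, BGJ, DEJ, DFG, DGJ

so the chain groups are C_0 ≅ Z^7, C_1 ≅ Z^18, C_2 ≅ Z^12.

Boundary ∂_1: C_1 → C_0 is given by ∂[p,q] = [q] − [p].
As a 7×18 matrix over Z this has rank 6, with invariant factors (1,1,1,1,1,1).

The boundary map ∂_2: C_2 → C_1 maps a triangle to the signed sum of its edges. For instance
  ∂BDF = DF − BF + BD,
  ∂BFJ = FJ − BJ + BF.
The 18×12 boundary matrix has rank 12 and Smith normal form diag(1,1,1,1,1,1,1,1,1,1,1,2).

From H_k ≅ ker(∂_k) / im(∂_{k+1}) we obtain:

  H_0: rank C_0 − rank ∂_1 = 7 − 6 = 1, and the invariant factors of ∂_1 are all 1, so H_0 ≅ Z.
  H_1: rank ker ∂_1 − rank ∂_2 = (18 − 6) − 12 = 0, and ∂_2 has invariant factor 2 > 1, so H_1 ≅ Z/2.
  H_2: rank ker ∂_2 − rank ∂_3 = (12 − 12) − 0 = 0, and there is no ∂_3, so H_2 ≅ 0.

Hence the Betti numbers are b_0 = 1, b_1 = 0, b_2 = 0.

b_0 = 1, b_1 = 0, b_2 = 0.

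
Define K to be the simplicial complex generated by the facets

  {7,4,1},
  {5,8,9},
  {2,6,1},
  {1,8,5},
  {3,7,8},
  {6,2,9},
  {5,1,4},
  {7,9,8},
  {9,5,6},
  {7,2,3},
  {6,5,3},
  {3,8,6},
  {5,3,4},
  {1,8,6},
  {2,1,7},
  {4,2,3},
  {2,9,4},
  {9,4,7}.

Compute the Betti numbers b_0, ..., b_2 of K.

K has 9 vertices, 27 edges, 18 triangles.
rank ∂_0 = 0, rank ∂_1 = 8 ⇒ b_0 = 9 − 0 − 8 = 1; all invariant factors of ∂_1 are 1 so no torsion. So H_0 ≅ Z.
rank ∂_1 = 8, rank ∂_2 = 18 ⇒ b_1 = 27 − 8 − 18 = 1; ∂_2 has invariant factor(s) [2] giving torsion. So H_1 ≅ Z × Z/2.
rank ∂_2 = 18, rank ∂_3 = 0 ⇒ b_2 = 18 − 18 − 0 = 0. So H_2 ≅ 0.

b_0 = 1, b_1 = 1, b_2 = 0.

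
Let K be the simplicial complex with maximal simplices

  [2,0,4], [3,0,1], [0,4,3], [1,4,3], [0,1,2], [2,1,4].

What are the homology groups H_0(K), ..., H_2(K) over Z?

H_0 ≅ Z,  H_1 = 0,  H_2 ≅ Z.

Take the total order 0 < 1 < 2 < 3 < 4 on the vertex set. Then K (dimension 2) consists of the simplices:

  0-simplices (5): [0], [1], [2], [3], [4]
  1-simplices (9): [0,1], [0,2], [0,3], [0,4], [1,2], [1,3], [1,4], [2,4], [3,4]
  2-simplices (6): [0,1,2], [0,1,3], [0,2,4], [0,3,4], [1,2,4], [1,3,4]

so the chain groups are C_0 ≅ Z^5, C_1 ≅ Z^9, C_2 ≅ Z^6.

∂_1: C_1 → C_0 is given by ∂[p,q] = [q] − [p].
This gives a 5×9 integer matrix of rank 4; reducing to Smith normal form yields diagonal entries (1,1,1,1).

The boundary map ∂_2: C_2 → C_1 acts by ∂[p,q,r] = [q,r] − [p,r] + [p,q]. For instance
  ∂[1,3,4] = [3,4] − [1,4] + [1,3],
  ∂[0,1,2] = [1,2] − [0,2] + [0,1].
This gives a 9×6 integer matrix of rank 5; reducing to Smith normal form yields diagonal entries (1,1,1,1,1).

Computing H_k = (kernel of ∂_k) / (image of ∂_{k+1}):

  H_0: rank C_0 − rank ∂_1 = 5 − 4 = 1, and the invariant factors of ∂_1 are all 1, so H_0 ≅ Z.
  H_1: rank ker ∂_1 − rank ∂_2 = (9 − 4) − 5 = 0, and the invariant factors of ∂_2 are all 1, so H_1 ≅ 0.
  H_2: rank ker ∂_2 − rank ∂_3 = (6 − 5) − 0 = 1, and there is no ∂_3, so H_2 ≅ Z.

As a check, the Euler characteristic is 5 − 9 + 6 = 2, which agrees with 1 − 0 + 1 = 2.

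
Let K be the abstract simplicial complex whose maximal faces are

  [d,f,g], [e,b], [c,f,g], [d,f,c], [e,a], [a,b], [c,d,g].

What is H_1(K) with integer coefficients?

We work with the vertex ordering a < b < c < d < e < f < g. The simplices of K, each written with vertices in increasing order, are:

  0-simplices (7): a, b, c, d, e, f, g
  1-simplices (9): ab, ae, be, cd, cf, cg, df, dg, fg
  2-simplices (4): cdf, cdg, cfg, dfg

giving chain groups C_0 ≅ Z^7, C_1 ≅ Z^9, C_2 ≅ Z^4.

∂_1: C_1 → C_0 sends each edge [p,q] (with p < q) to q − p. For instance
  ∂cd = d − c.
The resulting 7×9 matrix has rank 5, and its Smith normal form has invariant factors (1,1,1,1,1).

Boundary ∂_2: C_2 → C_1 sends each 2-simplex [p,q,r] to [q,r] − [p,r] + [p,q]. For instance
  ∂dfg = fg − dg + df,
  ∂cdf = df − cf + cd.
The resulting 9×4 matrix has rank 3, and its Smith normal form has invariant factors (1,1,1).

Computing H_k = (kernel of ∂_k) / (image of ∂_{k+1}):

  H_1: rank ker ∂_1 − rank ∂_2 = (9 − 5) − 3 = 1, and the invariant factors of ∂_2 are all 1, so H_1 = Z.

H_1 ≅ Z.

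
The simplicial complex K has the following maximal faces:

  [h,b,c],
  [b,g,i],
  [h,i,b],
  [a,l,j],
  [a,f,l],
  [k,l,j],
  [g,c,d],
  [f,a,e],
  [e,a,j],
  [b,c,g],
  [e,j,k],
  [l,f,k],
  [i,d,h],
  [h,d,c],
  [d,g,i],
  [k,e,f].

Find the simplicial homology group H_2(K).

Order the vertices as a < b < c < d < e < f < g < h < i < j < k < l. Listing each simplex with vertices in this order, K has dimension 2 with simplices:

  0-simplices (12): a, b, c, d, e, f, g, h, i, j, k, l
  1-simplices (24): ae, af, aj, al, bc, bg, bh, bi, cd, cg, ch, dg, dh, di, ef, ej, ek, fk, fl, gi, hi, jk, jl, kl
  2-simplices (16): aef, aej, afl, ajl, bcg, bch, bgi, bhi, cdg, cdh, dgi, dhi, efk, ejk, fkl, jkl

so the chain groups are C_0 ≅ Z^12, C_1 ≅ Z^24, C_2 ≅ Z^16.

The boundary map ∂_1: C_1 → C_0 maps an edge to its endpoints' difference, ∂[p,q] = q − p.
As a 12×24 matrix over Z this has rank 10, with invariant factors (1,1,1,1,1,1,1,1,1,1).

∂_2: C_2 → C_1 sends each 2-simplex [p,q,r] to [q,r] − [p,r] + [p,q]. For instance
  ∂fkl = kl − fl + fk,
  ∂bgi = gi − bi + bg.
This gives a 24×16 integer matrix of rank 14; reducing to Smith normal form yields diagonal entries (1,1,1,1,1,1,1,1,1,1,1,1,1,1).

Reading off H_k = ker ∂_k / im ∂_{k+1}:

  H_2: rank ker ∂_2 − rank ∂_3 = (16 − 14) − 0 = 2, and there is no ∂_3, so H_2 = Z^2.

(K is a triangulation of the disjoint union of the 2-sphere S^2 and the 2-sphere S^2.)

H_2 ≅ Z^2.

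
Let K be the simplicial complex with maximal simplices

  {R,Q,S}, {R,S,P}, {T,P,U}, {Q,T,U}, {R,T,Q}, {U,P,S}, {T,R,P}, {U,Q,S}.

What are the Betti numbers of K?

Fix the vertex order P < Q < R < S < T < U and write every simplex with vertices in increasing order. Then dim K = 2 and the simplices of K are:

  0-simplices (6): P, Q, R, S, T, U
  1-simplices (12): PR, PS, PT, PU, QR, QS, QT, QU, RS, RT, SU, TU
  2-simplices (8): PRS, PRT, PSU, PTU, QRS, QRT, QSU, QTU

Hence C_0 ≅ Z^6, C_1 ≅ Z^12, C_2 ≅ Z^8.

∂_1: C_1 → C_0 maps an edge to its endpoints' difference, ∂[p,q] = q − p. For instance
  ∂PT = T − P.
This gives a 6×12 integer matrix of rank 5; reducing to Smith normal form yields diagonal entries (1,1,1,1,1).

Boundary ∂_2: C_2 → C_1 acts by ∂[p,q,r] = [q,r] − [p,r] + [p,q]. For instance
  ∂PTU = TU − PU + PT,
  ∂QSU = SU − QU + QS.
The resulting 12×8 matrix has rank 7, and its Smith normal form has invariant factors (1,1,1,1,1,1,1).

Reading off H_k = ker ∂_k / im ∂_{k+1}:

  H_0: rank C_0 − rank ∂_1 = 6 − 5 = 1, and the invariant factors of ∂_1 are all 1, so H_0 ≅ Z.
  H_1: rank ker ∂_1 − rank ∂_2 = (12 − 5) − 7 = 0, and the invariant factors of ∂_2 are all 1, so H_1 ≅ 0.
  H_2: rank ker ∂_2 − rank ∂_3 = (8 − 7) − 0 = 1, and there is no ∂_3, so H_2 ≅ Z.

As a check, the Euler characteristic is 6 − 12 + 8 = 2, which agrees with 1 − 0 + 1 = 2.

Hence the Betti numbers are b_0 = 1, b_1 = 0, b_2 = 1.

b_0 = 1, b_1 = 0, b_2 = 1.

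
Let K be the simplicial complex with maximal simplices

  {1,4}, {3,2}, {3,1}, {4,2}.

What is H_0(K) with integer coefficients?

Fix the vertex order 1 < 2 < 3 < 4 and write every simplex with vertices in increasing order. Then dim K = 1 and the simplices of K are:

  0-simplices (4): [1], [2], [3], [4]
  1-simplices (4): [1,3], [1,4], [2,3], [2,4]

so the chain groups are C_0 ≅ Z^4, C_1 ≅ Z^4.

The boundary map ∂_1: C_1 → C_0 sends each edge [p,q] (with p < q) to q − p.
This gives a 4×4 integer matrix of rank 3; reducing to Smith normal form yields diagonal entries (1,1,1).

Reading off H_k = ker ∂_k / im ∂_{k+1}:

  H_0: rank C_0 − rank ∂_1 = 4 − 3 = 1, and the invariant factors of ∂_1 are all 1, so H_0 ≅ Z.

(K is a triangulation of the circle S^1.)

H_0 = Z.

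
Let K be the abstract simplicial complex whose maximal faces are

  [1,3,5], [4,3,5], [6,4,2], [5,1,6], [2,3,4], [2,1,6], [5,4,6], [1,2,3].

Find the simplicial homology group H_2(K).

K has 6 vertices, 12 edges, 8 triangles.
rank ∂_2 = 7, rank ∂_3 = 0 ⇒ b_2 = 8 − 7 − 0 = 1. So H_2 ≅ Z.

H_2 = Z.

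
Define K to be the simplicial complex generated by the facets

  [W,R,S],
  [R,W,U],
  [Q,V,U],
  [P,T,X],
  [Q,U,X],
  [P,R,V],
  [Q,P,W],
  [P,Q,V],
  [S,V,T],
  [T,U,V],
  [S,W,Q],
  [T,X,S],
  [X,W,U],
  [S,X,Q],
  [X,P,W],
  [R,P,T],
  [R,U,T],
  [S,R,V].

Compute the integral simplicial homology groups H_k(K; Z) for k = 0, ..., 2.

H_0 = Z,  H_1 = Z × Z/2,  H_2 = 0.

Fix the vertex order P < Q < R < S < T < U < V < W < X and write every simplex with vertices in increasing order. Then dim K = 2 and the simplices of K are:

  0-simplices (9): P, Q, R, S, T, U, V, W, X
  1-simplices (27): PQ, PR, PT, PV, PW, PX, QS, QU, QV, QW, QX, RS, RT, RU, RV, RW, ST, SV, SW, SX, TU, TV, TX, UV, UW, UX, WX
  2-simplices (18): PQV, PQW, PRT, PRV, PTX, PWX, QSW, QSX, QUV, QUX, RSV, RSW, RTU, RUW, STV, STX, TUV, UWX

giving chain groups C_0 ≅ Z^9, C_1 ≅ Z^27, C_2 ≅ Z^18.

Boundary ∂_1: C_1 → C_0 maps an edge to its endpoints' difference, ∂[p,q] = q − p.
This gives a 9×27 integer matrix of rank 8; reducing to Smith normal form yields diagonal entries (1,1,1,1,1,1,1,1).

The boundary map ∂_2: C_2 → C_1 acts by ∂[p,q,r] = [q,r] − [p,r] + [p,q]. For instance
  ∂PQV = QV − PV + PQ,
  ∂QSW = SW − QW + QS.
As a 27×18 matrix over Z this has rank 18, with invariant factors (1,1,1,1,1,1,1,1,1,1,1,1,1,1,1,1,1,2).

From H_k ≅ ker(∂_k) / im(∂_{k+1}) we obtain:

  H_0: rank C_0 − rank ∂_1 = 9 − 8 = 1, and the invariant factors of ∂_1 are all 1, so H_0 ≅ Z.
  H_1: rank ker ∂_1 − rank ∂_2 = (27 − 8) − 18 = 1, and ∂_2 has invariant factor 2 > 1, so H_1 ≅ Z × Z/2.
  H_2: rank ker ∂_2 − rank ∂_3 = (18 − 18) − 0 = 0, and there is no ∂_3, so H_2 ≅ 0.

As a check, the Euler characteristic is 9 − 27 + 18 = 0, which agrees with 1 − 1 + 0 = 0.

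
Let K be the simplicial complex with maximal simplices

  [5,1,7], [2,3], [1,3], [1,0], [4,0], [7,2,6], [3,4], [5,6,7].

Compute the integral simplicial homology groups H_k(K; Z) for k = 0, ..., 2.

H_0 ≅ Z,  H_1 ≅ Z^2,  H_2 = 0.

Order the vertices as 0 < 1 < 2 < 3 < 4 < 5 < 6 < 7. Listing each simplex with vertices in this order, K has dimension 2 with simplices:

  0-simplices (8): [0], [1], [2], [3], [4], [5], [6], [7]
  1-simplices (12): [0,1], [0,4], [1,3], [1,5], [1,7], [2,3], [2,6], [2,7], [3,4], [5,6], [5,7], [6,7]
  2-simplices (3): [1,5,7], [2,6,7], [5,6,7]

so the chain groups are C_0 ≅ Z^8, C_1 ≅ Z^12, C_2 ≅ Z^3.

∂_1: C_1 → C_0 is given by ∂[p,q] = [q] − [p].
The 8×12 boundary matrix has rank 7 and Smith normal form diag(1,1,1,1,1,1,1).

∂_2: C_2 → C_1 maps a triangle to the signed sum of its edges. For instance
  ∂[2,6,7] = [6,7] − [2,7] + [2,6],
  ∂[5,6,7] = [6,7] − [5,7] + [5,6].
The 12×3 boundary matrix has rank 3 and Smith normal form diag(1,1,1).

Reading off H_k = ker ∂_k / im ∂_{k+1}:

  H_0: rank C_0 − rank ∂_1 = 8 − 7 = 1, and the invariant factors of ∂_1 are all 1, so H_0 ≅ Z.
  H_1: rank ker ∂_1 − rank ∂_2 = (12 − 7) − 3 = 2, and the invariant factors of ∂_2 are all 1, so H_1 ≅ Z^2.
  H_2: rank ker ∂_2 − rank ∂_3 = (3 − 3) − 0 = 0, and there is no ∂_3, so H_2 ≅ 0.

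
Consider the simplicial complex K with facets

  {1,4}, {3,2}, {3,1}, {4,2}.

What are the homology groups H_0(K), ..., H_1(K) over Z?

H_0 = Z,  H_1 = Z.

Order the vertices as 1 < 2 < 3 < 4. Listing each simplex with vertices in this order, K has dimension 1 with simplices:

  0-simplices (4): [1], [2], [3], [4]
  1-simplices (4): [1,3], [1,4], [2,3], [2,4]

so the chain groups are C_0 ≅ Z^4, C_1 ≅ Z^4.

Boundary ∂_1: C_1 → C_0 sends each edge [p,q] (with p < q) to q − p. For instance
  ∂[2,3] = [3] − [2].
The resulting 4×4 matrix has rank 3, and its Smith normal form has invariant factors (1,1,1).

From H_k ≅ ker(∂_k) / im(∂_{k+1}) we obtain:

  H_0: rank C_0 − rank ∂_1 = 4 − 3 = 1, and the invariant factors of ∂_1 are all 1, so H_0 = Z.
  H_1: rank ker ∂_1 − rank ∂_2 = (4 − 3) − 0 = 1, and there is no ∂_2, so H_1 = Z.

(K is a triangulation of the circle S^1.)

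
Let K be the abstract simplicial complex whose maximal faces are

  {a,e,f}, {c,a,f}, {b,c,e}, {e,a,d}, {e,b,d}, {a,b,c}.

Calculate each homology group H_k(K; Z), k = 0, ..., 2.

H_0 = Z,  H_1 = Z,  H_2 = 0.

Order the vertices as a < b < c < d < e < f. Listing each simplex with vertices in this order, K has dimension 2 with simplices:

  0-simplices (6): a, b, c, d, e, f
  1-simplices (12): ab, ac, ad, ae, af, bc, bd, be, ce, cf, de, ef
  2-simplices (6): abc, acf, ade, aef, bce, bde

giving chain groups C_0 ≅ Z^6, C_1 ≅ Z^12, C_2 ≅ Z^6.

The boundary map ∂_1: C_1 → C_0 is given by ∂[p,q] = [q] − [p]. For instance
  ∂de = e − d.
This gives a 6×12 integer matrix of rank 5; reducing to Smith normal form yields diagonal entries (1,1,1,1,1).

The boundary map ∂_2: C_2 → C_1 acts by ∂[p,q,r] = [q,r] − [p,r] + [p,q]. For instance
  ∂ade = de − ae + ad,
  ∂aef = ef − af + ae.
This gives a 12×6 integer matrix of rank 6; reducing to Smith normal form yields diagonal entries (1,1,1,1,1,1).

Reading off H_k = ker ∂_k / im ∂_{k+1}:

  H_0: rank C_0 − rank ∂_1 = 6 − 5 = 1, and the invariant factors of ∂_1 are all 1, so H_0 = Z.
  H_1: rank ker ∂_1 − rank ∂_2 = (12 − 5) − 6 = 1, and the invariant factors of ∂_2 are all 1, so H_1 = Z.
  H_2: rank ker ∂_2 − rank ∂_3 = (6 − 6) − 0 = 0, and there is no ∂_3, so H_2 = 0.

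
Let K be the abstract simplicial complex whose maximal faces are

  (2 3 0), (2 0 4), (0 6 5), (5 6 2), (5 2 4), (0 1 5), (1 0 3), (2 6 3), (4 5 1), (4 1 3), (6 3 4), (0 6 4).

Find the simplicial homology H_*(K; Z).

Fix the vertex order 0 < 1 < 2 < 3 < 4 < 5 < 6 and write every simplex with vertices in increasing order. Then dim K = 2 and the simplices of K are:

  0-simplices (7): [0], [1], [2], [3], [4], [5], [6]
  1-simplices (18): [0,1], [0,2], [0,3], [0,4], [0,5], [0,6], [1,3], [1,4], [1,5], [2,3], [2,4], [2,5], [2,6], [3,4], [3,6], [4,5], [4,6], [5,6]
  2-simplices (12): [0,1,3], [0,1,5], [0,2,3], [0,2,4], [0,4,6], [0,5,6], [1,3,4], [1,4,5], [2,3,6], [2,4,5], [2,5,6], [3,4,6]

giving chain groups C_0 ≅ Z^7, C_1 ≅ Z^18, C_2 ≅ Z^12.

Boundary ∂_1: C_1 → C_0 is given by ∂[p,q] = [q] − [p].
As a 7×18 matrix over Z this has rank 6, with invariant factors (1,1,1,1,1,1).

Boundary ∂_2: C_2 → C_1 sends each 2-simplex [p,q,r] to [q,r] − [p,r] + [p,q]. For instance
  ∂[0,1,3] = [1,3] − [0,3] + [0,1],
  ∂[0,2,4] = [2,4] − [0,4] + [0,2].
This gives a 18×12 integer matrix of rank 12; reducing to Smith normal form yields diagonal entries (1,1,1,1,1,1,1,1,1,1,1,2).

Computing H_k = (kernel of ∂_k) / (image of ∂_{k+1}):

  H_0: rank C_0 − rank ∂_1 = 7 − 6 = 1, and the invariant factors of ∂_1 are all 1, so H_0 ≅ Z.
  H_1: rank ker ∂_1 − rank ∂_2 = (18 − 6) − 12 = 0, and ∂_2 has invariant factor 2 > 1, so H_1 ≅ Z_2.
  H_2: rank ker ∂_2 − rank ∂_3 = (12 − 12) − 0 = 0, and there is no ∂_3, so H_2 ≅ 0.

As a check, the Euler characteristic is 7 − 18 + 12 = 1, which agrees with 1 − 0 + 0 = 1.

H_0 ≅ Z,  H_1 ≅ Z_2,  H_2 = 0.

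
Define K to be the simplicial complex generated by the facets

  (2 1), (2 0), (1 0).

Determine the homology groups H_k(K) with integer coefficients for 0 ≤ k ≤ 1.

Take the total order 0 < 1 < 2 on the vertex set. Then K (dimension 1) consists of the simplices:

  0-simplices (3): [0], [1], [2]
  1-simplices (3): [0,1], [0,2], [1,2]

so the chain groups are C_0 ≅ Z^3, C_1 ≅ Z^3.

Boundary ∂_1: C_1 → C_0 is given by ∂[p,q] = [q] − [p]. For instance
  ∂[1,2] = [2] − [1].
This gives a 3×3 integer matrix of rank 2; reducing to Smith normal form yields diagonal entries (1,1).

Reading off H_k = ker ∂_k / im ∂_{k+1}:

  H_0: rank C_0 − rank ∂_1 = 3 − 2 = 1, and the invariant factors of ∂_1 are all 1, so H_0 = Z.
  H_1: rank ker ∂_1 − rank ∂_2 = (3 − 2) − 0 = 1, and there is no ∂_2, so H_1 = Z.

(K is a triangulation of the circle S^1.)

H_0 = Z,  H_1 = Z.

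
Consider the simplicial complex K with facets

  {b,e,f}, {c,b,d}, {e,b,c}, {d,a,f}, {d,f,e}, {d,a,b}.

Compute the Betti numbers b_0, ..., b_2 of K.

Take the total order a < b < c < d < e < f on the vertex set. Then K (dimension 2) consists of the simplices:

  0-simplices (6): a, b, c, d, e, f
  1-simplices (12): ab, ad, af, bc, bd, be, bf, cd, ce, de, df, ef
  2-simplices (6): abd, adf, bcd, bce, bef, def

Hence C_0 ≅ Z^6, C_1 ≅ Z^12, C_2 ≅ Z^6.

∂_1: C_1 → C_0 maps an edge to its endpoints' difference, ∂[p,q] = q − p. For instance
  ∂af = f − a.
The resulting 6×12 matrix has rank 5, and its Smith normal form has invariant factors (1,1,1,1,1).

Boundary ∂_2: C_2 → C_1 sends each 2-simplex [p,q,r] to [q,r] − [p,r] + [p,q]. For instance
  ∂adf = df − af + ad,
  ∂bcd = cd − bd + bc.
This gives a 12×6 integer matrix of rank 6; reducing to Smith normal form yields diagonal entries (1,1,1,1,1,1).

From H_k ≅ ker(∂_k) / im(∂_{k+1}) we obtain:

  H_0: rank C_0 − rank ∂_1 = 6 − 5 = 1, and the invariant factors of ∂_1 are all 1, so H_0 ≅ Z.
  H_1: rank ker ∂_1 − rank ∂_2 = (12 − 5) − 6 = 1, and the invariant factors of ∂_2 are all 1, so H_1 ≅ Z.
  H_2: rank ker ∂_2 − rank ∂_3 = (6 − 6) − 0 = 0, and there is no ∂_3, so H_2 ≅ 0.

As a check, the Euler characteristic is 6 − 12 + 6 = 0, which agrees with 1 − 1 + 0 = 0.
(K is a triangulation of the cylinder S^1 x I.)

Hence the Betti numbers are b_0 = 1, b_1 = 1, b_2 = 0.

b_0 = 1, b_1 = 1, b_2 = 0.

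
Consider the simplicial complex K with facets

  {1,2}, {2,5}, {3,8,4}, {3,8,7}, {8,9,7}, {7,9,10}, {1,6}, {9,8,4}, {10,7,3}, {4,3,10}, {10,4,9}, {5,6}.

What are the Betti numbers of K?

We work with the vertex ordering 1 < 2 < 3 < 4 < 5 < 6 < 7 < 8 < 9 < 10. The simplices of K, each written with vertices in increasing order, are:

  0-simplices (10): [1], [2], [3], [4], [5], [6], [7], [8], [9], [10]
  1-simplices (16): [1,2], [1,6], [2,5], [3,4], [3,7], [3,8], [3,10], [4,8], [4,9], [4,10], [5,6], [7,8], [7,9], [7,10], [8,9], [9,10]
  2-simplices (8): [3,4,8], [3,4,10], [3,7,8], [3,7,10], [4,8,9], [4,9,10], [7,8,9], [7,9,10]

giving chain groups C_0 ≅ Z^10, C_1 ≅ Z^16, C_2 ≅ Z^8.

∂_1: C_1 → C_0 maps an edge to its endpoints' difference, ∂[p,q] = q − p.
The resulting 10×16 matrix has rank 8, and its Smith normal form has invariant factors (1,1,1,1,1,1,1,1).

∂_2: C_2 → C_1 sends each 2-simplex [p,q,r] to [q,r] − [p,r] + [p,q]. For instance
  ∂[7,8,9] = [8,9] − [7,9] + [7,8],
  ∂[4,8,9] = [8,9] − [4,9] + [4,8].
The resulting 16×8 matrix has rank 7, and its Smith normal form has invariant factors (1,1,1,1,1,1,1).

Computing H_k = (kernel of ∂_k) / (image of ∂_{k+1}):

  H_0: rank C_0 − rank ∂_1 = 10 − 8 = 2, and the invariant factors of ∂_1 are all 1, so H_0 ≅ Z^2.
  H_1: rank ker ∂_1 − rank ∂_2 = (16 − 8) − 7 = 1, and the invariant factors of ∂_2 are all 1, so H_1 ≅ Z.
  H_2: rank ker ∂_2 − rank ∂_3 = (8 − 7) − 0 = 1, and there is no ∂_3, so H_2 ≅ Z.

As a check, the Euler characteristic is 10 − 16 + 8 = 2, which agrees with 2 − 1 + 1 = 2.
(K is a triangulation of the disjoint union of the circle S^1 and the 2-sphere S^2.)

Hence the Betti numbers are b_0 = 2, b_1 = 1, b_2 = 1.

b_0 = 2, b_1 = 1, b_2 = 1.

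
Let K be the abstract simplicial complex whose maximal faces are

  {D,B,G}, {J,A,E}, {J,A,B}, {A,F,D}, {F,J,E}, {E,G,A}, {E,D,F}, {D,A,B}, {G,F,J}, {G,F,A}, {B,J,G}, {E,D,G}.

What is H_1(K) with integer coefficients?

K has 7 vertices, 18 edges, 12 triangles.
rank ∂_1 = 6, rank ∂_2 = 12 ⇒ b_1 = 18 − 6 − 12 = 0; ∂_2 has invariant factor(s) [2] giving torsion. So H_1 = Z/2.

H_1 = Z/2.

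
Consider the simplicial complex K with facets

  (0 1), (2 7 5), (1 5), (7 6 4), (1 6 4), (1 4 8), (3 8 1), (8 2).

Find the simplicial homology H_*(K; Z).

H_0 = Z,  H_1 = Z^2,  H_2 = 0.

K has 9 vertices, 15 edges, 5 triangles.
rank ∂_0 = 0, rank ∂_1 = 8 ⇒ b_0 = 9 − 0 − 8 = 1; all invariant factors of ∂_1 are 1 so no torsion. So H_0 = Z.
rank ∂_1 = 8, rank ∂_2 = 5 ⇒ b_1 = 15 − 8 − 5 = 2; all invariant factors of ∂_2 are 1 so no torsion. So H_1 = Z^2.
rank ∂_2 = 5, rank ∂_3 = 0 ⇒ b_2 = 5 − 5 − 0 = 0. So H_2 = 0.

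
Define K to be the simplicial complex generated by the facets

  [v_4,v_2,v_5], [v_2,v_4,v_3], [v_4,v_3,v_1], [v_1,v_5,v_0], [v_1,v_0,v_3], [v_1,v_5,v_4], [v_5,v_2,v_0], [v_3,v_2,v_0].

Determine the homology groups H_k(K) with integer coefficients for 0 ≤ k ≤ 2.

Fix the vertex order v_0 < v_1 < v_2 < v_3 < v_4 < v_5 and write every simplex with vertices in increasing order. Then dim K = 2 and the simplices of K are:

  0-simplices (6): [v_0], [v_1], [v_2], [v_3], [v_4], [v_5]
  1-simplices (12): [v_0,v_1], [v_0,v_2], [v_0,v_3], [v_0,v_5], [v_1,v_3], [v_1,v_4], [v_1,v_5], [v_2,v_3], [v_2,v_4], [v_2,v_5], [v_3,v_4], [v_4,v_5]
  2-simplices (8): [v_0,v_1,v_3], [v_0,v_1,v_5], [v_0,v_2,v_3], [v_0,v_2,v_5], [v_1,v_3,v_4], [v_1,v_4,v_5], [v_2,v_3,v_4], [v_2,v_4,v_5]

so the chain groups are C_0 ≅ Z^6, C_1 ≅ Z^12, C_2 ≅ Z^8.

∂_1: C_1 → C_0 sends each edge [p,q] (with p < q) to q − p. For instance
  ∂[v_1,v_5] = [v_5] − [v_1].
The resulting 6×12 matrix has rank 5, and its Smith normal form has invariant factors (1,1,1,1,1).

Boundary ∂_2: C_2 → C_1 sends each 2-simplex [p,q,r] to [q,r] − [p,r] + [p,q]. For instance
  ∂[v_2,v_4,v_5] = [v_4,v_5] − [v_2,v_5] + [v_2,v_4],
  ∂[v_2,v_3,v_4] = [v_3,v_4] − [v_2,v_4] + [v_2,v_3].
The 12×8 boundary matrix has rank 7 and Smith normal form diag(1,1,1,1,1,1,1).

Reading off H_k = ker ∂_k / im ∂_{k+1}:

  H_0: rank C_0 − rank ∂_1 = 6 − 5 = 1, and the invariant factors of ∂_1 are all 1, so H_0 = Z.
  H_1: rank ker ∂_1 − rank ∂_2 = (12 − 5) − 7 = 0, and the invariant factors of ∂_2 are all 1, so H_1 = 0.
  H_2: rank ker ∂_2 − rank ∂_3 = (8 − 7) − 0 = 1, and there is no ∂_3, so H_2 = Z.

H_0 = Z,  H_1 = 0,  H_2 = Z.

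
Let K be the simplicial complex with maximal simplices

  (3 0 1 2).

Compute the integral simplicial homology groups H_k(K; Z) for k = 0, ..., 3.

H_0 ≅ Z,  H_1 = 0,  H_2 = 0,  H_3 = 0.

Fix the vertex order 0 < 1 < 2 < 3 and write every simplex with vertices in increasing order. Then dim K = 3 and the simplices of K are:

  0-simplices (4): [0], [1], [2], [3]
  1-simplices (6): [0,1], [0,2], [0,3], [1,2], [1,3], [2,3]
  2-simplices (4): [0,1,2], [0,1,3], [0,2,3], [1,2,3]
  3-simplices (1): [0,1,2,3]

giving chain groups C_0 ≅ Z^4, C_1 ≅ Z^6, C_2 ≅ Z^4, C_3 ≅ Z^1.

The boundary map ∂_1: C_1 → C_0 sends each edge [p,q] (with p < q) to q − p. For instance
  ∂[1,2] = [2] − [1].
The resulting 4×6 matrix has rank 3, and its Smith normal form has invariant factors (1,1,1).

The boundary map ∂_2: C_2 → C_1 sends each 2-simplex [p,q,r] to [q,r] − [p,r] + [p,q]. For instance
  ∂[0,1,3] = [1,3] − [0,3] + [0,1],
  ∂[0,2,3] = [2,3] − [0,3] + [0,2].
This gives a 6×4 integer matrix of rank 3; reducing to Smith normal form yields diagonal entries (1,1,1).

∂_3: C_3 → C_2 sends each 3-simplex σ to the alternating sum Σ_i (−1)^i (σ with its i-th vertex removed). For instance
  ∂[0,1,2,3] = [1,2,3] − [0,2,3] + [0,1,3] − [0,1,2].
This gives a 4×1 integer matrix of rank 1; reducing to Smith normal form yields diagonal entries (1).

Computing H_k = (kernel of ∂_k) / (image of ∂_{k+1}):

  H_0: rank C_0 − rank ∂_1 = 4 − 3 = 1, and the invariant factors of ∂_1 are all 1, so H_0 = Z.
  H_1: rank ker ∂_1 − rank ∂_2 = (6 − 3) − 3 = 0, and the invariant factors of ∂_2 are all 1, so H_1 = 0.
  H_2: rank ker ∂_2 − rank ∂_3 = (4 − 3) − 1 = 0, and the invariant factors of ∂_3 are all 1, so H_2 = 0.
  H_3: rank ker ∂_3 − rank ∂_4 = (1 − 1) − 0 = 0, and there is no ∂_4, so H_3 = 0.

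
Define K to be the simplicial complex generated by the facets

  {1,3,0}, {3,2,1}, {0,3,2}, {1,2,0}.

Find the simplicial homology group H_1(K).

Order the vertices as 0 < 1 < 2 < 3. Listing each simplex with vertices in this order, K has dimension 2 with simplices:

  0-simplices (4): [0], [1], [2], [3]
  1-simplices (6): [0,1], [0,2], [0,3], [1,2], [1,3], [2,3]
  2-simplices (4): [0,1,2], [0,1,3], [0,2,3], [1,2,3]

so the chain groups are C_0 ≅ Z^4, C_1 ≅ Z^6, C_2 ≅ Z^4.

The boundary map ∂_1: C_1 → C_0 is given by ∂[p,q] = [q] − [p].
This gives a 4×6 integer matrix of rank 3; reducing to Smith normal form yields diagonal entries (1,1,1).

Boundary ∂_2: C_2 → C_1 sends each 2-simplex [p,q,r] to [q,r] − [p,r] + [p,q]. For instance
  ∂[0,2,3] = [2,3] − [0,3] + [0,2],
  ∂[1,2,3] = [2,3] − [1,3] + [1,2].
This gives a 6×4 integer matrix of rank 3; reducing to Smith normal form yields diagonal entries (1,1,1).

From H_k ≅ ker(∂_k) / im(∂_{k+1}) we obtain:

  H_1: rank ker ∂_1 − rank ∂_2 = (6 − 3) − 3 = 0, and the invariant factors of ∂_2 are all 1, so H_1 = 0.

H_1 = 0.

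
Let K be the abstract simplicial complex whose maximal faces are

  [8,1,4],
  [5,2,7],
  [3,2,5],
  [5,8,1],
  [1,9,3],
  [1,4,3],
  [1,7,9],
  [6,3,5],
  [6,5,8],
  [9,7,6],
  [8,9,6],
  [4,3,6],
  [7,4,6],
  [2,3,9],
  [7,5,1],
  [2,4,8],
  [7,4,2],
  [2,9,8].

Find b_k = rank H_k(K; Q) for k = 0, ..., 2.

b_0 = 1, b_1 = 2, b_2 = 1.

Fix the vertex order 1 < 2 < 3 < 4 < 5 < 6 < 7 < 8 < 9 and write every simplex with vertices in increasing order. Then dim K = 2 and the simplices of K are:

  0-simplices (9): [1], [2], [3], [4], [5], [6], [7], [8], [9]
  1-simplices (27): (27 of them)
  2-simplices (18): [1,3,4], [1,3,9], [1,4,8], [1,5,7], [1,5,8], [1,7,9], [2,3,5], [2,3,9], [2,4,7], [2,4,8], [2,5,7], [2,8,9], [3,4,6], [3,5,6], [4,6,7], [5,6,8], [6,7,9], [6,8,9]

so the chain groups are C_0 ≅ Z^9, C_1 ≅ Z^27, C_2 ≅ Z^18.

Boundary ∂_1: C_1 → C_0 is given by ∂[p,q] = [q] − [p].
The 9×27 boundary matrix has rank 8 and Smith normal form diag(1,1,1,1,1,1,1,1).

∂_2: C_2 → C_1 sends each 2-simplex [p,q,r] to [q,r] − [p,r] + [p,q]. For instance
  ∂[6,7,9] = [7,9] − [6,9] + [6,7],
  ∂[1,7,9] = [7,9] − [1,9] + [1,7].
This gives a 27×18 integer matrix of rank 17; reducing to Smith normal form yields diagonal entries (1,1,1,1,1,1,1,1,1,1,1,1,1,1,1,1,1).

Computing H_k = (kernel of ∂_k) / (image of ∂_{k+1}):

  H_0: rank C_0 − rank ∂_1 = 9 − 8 = 1, and the invariant factors of ∂_1 are all 1, so H_0 = Z.
  H_1: rank ker ∂_1 − rank ∂_2 = (27 − 8) − 17 = 2, and the invariant factors of ∂_2 are all 1, so H_1 = Z^2.
  H_2: rank ker ∂_2 − rank ∂_3 = (18 − 17) − 0 = 1, and there is no ∂_3, so H_2 = Z.

(K is a triangulation of the torus T^2.)

Hence the Betti numbers are b_0 = 1, b_1 = 2, b_2 = 1.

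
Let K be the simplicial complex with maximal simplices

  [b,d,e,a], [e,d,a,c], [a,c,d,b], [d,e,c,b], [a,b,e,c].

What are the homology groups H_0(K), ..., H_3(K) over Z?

We work with the vertex ordering a < b < c < d < e. The simplices of K, each written with vertices in increasing order, are:

  0-simplices (5): a, b, c, d, e
  1-simplices (10): ab, ac, ad, ae, bc, bd, be, cd, ce, de
  2-simplices (10): abc, abd, abe, acd, ace, ade, bcd, bce, bde, cde
  3-simplices (5): abcd, abce, abde, acde, bcde

so the chain groups are C_0 ≅ Z^5, C_1 ≅ Z^10, C_2 ≅ Z^10, C_3 ≅ Z^5.

∂_1: C_1 → C_0 is given by ∂[p,q] = [q] − [p]. For instance
  ∂bd = d − b.
The 5×10 boundary matrix has rank 4 and Smith normal form diag(1,1,1,1).

Boundary ∂_2: C_2 → C_1 maps a triangle to the signed sum of its edges. For instance
  ∂bce = ce − be + bc,
  ∂abe = be − ae + ab.
This gives a 10×10 integer matrix of rank 6; reducing to Smith normal form yields diagonal entries (1,1,1,1,1,1).

∂_3: C_3 → C_2 sends each 3-simplex σ to the alternating sum Σ_i (−1)^i (σ with its i-th vertex removed). For instance
  ∂abce = bce − ace + abe − abc,
  ∂abde = bde − ade + abe − abd.
The 10×5 boundary matrix has rank 4 and Smith normal form diag(1,1,1,1).

Computing H_k = (kernel of ∂_k) / (image of ∂_{k+1}):

  H_0: rank C_0 − rank ∂_1 = 5 − 4 = 1, and the invariant factors of ∂_1 are all 1, so H_0 ≅ Z.
  H_1: rank ker ∂_1 − rank ∂_2 = (10 − 4) − 6 = 0, and the invariant factors of ∂_2 are all 1, so H_1 ≅ 0.
  H_2: rank ker ∂_2 − rank ∂_3 = (10 − 6) − 4 = 0, and the invariant factors of ∂_3 are all 1, so H_2 ≅ 0.
  H_3: rank ker ∂_3 − rank ∂_4 = (5 − 4) − 0 = 1, and there is no ∂_4, so H_3 ≅ Z.

As a check, the Euler characteristic is 5 − 10 + 10 − 5 = 0, which agrees with 1 − 0 + 0 − 1 = 0.

H_0 = Z,  H_1 = 0,  H_2 = 0,  H_3 = Z.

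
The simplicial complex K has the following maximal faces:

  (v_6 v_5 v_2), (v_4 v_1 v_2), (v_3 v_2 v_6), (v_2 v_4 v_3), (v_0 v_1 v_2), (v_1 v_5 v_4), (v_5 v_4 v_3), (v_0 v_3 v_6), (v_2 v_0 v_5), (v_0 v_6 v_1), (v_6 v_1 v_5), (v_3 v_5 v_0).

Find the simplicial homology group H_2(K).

H_2 ≅ 0.

Order the vertices as v_0 < v_1 < v_2 < v_3 < v_4 < v_5 < v_6. Listing each simplex with vertices in this order, K has dimension 2 with simplices:

  0-simplices (7): [v_0], [v_1], [v_2], [v_3], [v_4], [v_5], [v_6]
  1-simplices (18): (18 of them)
  2-simplices (12): (12 of them)

giving chain groups C_0 ≅ Z^7, C_1 ≅ Z^18, C_2 ≅ Z^12.

∂_1: C_1 → C_0 is given by ∂[p,q] = [q] − [p]. For instance
  ∂[v_1,v_2] = [v_2] − [v_1].
The resulting 7×18 matrix has rank 6, and its Smith normal form has invariant factors (1,1,1,1,1,1).

The boundary map ∂_2: C_2 → C_1 maps a triangle to the signed sum of its edges. For instance
  ∂[v_2,v_5,v_6] = [v_5,v_6] − [v_2,v_6] + [v_2,v_5],
  ∂[v_0,v_2,v_5] = [v_2,v_5] − [v_0,v_5] + [v_0,v_2].
The 18×12 boundary matrix has rank 12 and Smith normal form diag(1,1,1,1,1,1,1,1,1,1,1,2).

Now H_k = ker ∂_k / im ∂_{k+1}, so:

  H_2: rank ker ∂_2 − rank ∂_3 = (12 − 12) − 0 = 0, and there is no ∂_3, so H_2 ≅ 0.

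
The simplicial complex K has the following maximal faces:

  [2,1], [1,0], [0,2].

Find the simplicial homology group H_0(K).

H_0 ≅ Z.

We work with the vertex ordering 0 < 1 < 2. The simplices of K, each written with vertices in increasing order, are:

  0-simplices (3): [0], [1], [2]
  1-simplices (3): [0,1], [0,2], [1,2]

giving chain groups C_0 ≅ Z^3, C_1 ≅ Z^3.

∂_1: C_1 → C_0 sends each edge [p,q] (with p < q) to q − p. For instance
  ∂[0,1] = [1] − [0].
This gives a 3×3 integer matrix of rank 2; reducing to Smith normal form yields diagonal entries (1,1).

From H_k ≅ ker(∂_k) / im(∂_{k+1}) we obtain:

  H_0: rank C_0 − rank ∂_1 = 3 − 2 = 1, and the invariant factors of ∂_1 are all 1, so H_0 = Z.

(K is a triangulation of the circle S^1.)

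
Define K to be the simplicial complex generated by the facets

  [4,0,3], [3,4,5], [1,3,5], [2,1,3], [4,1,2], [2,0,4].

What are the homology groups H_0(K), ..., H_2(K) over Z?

H_0 = Z,  H_1 = Z,  H_2 = 0.

We work with the vertex ordering 0 < 1 < 2 < 3 < 4 < 5. The simplices of K, each written with vertices in increasing order, are:

  0-simplices (6): [0], [1], [2], [3], [4], [5]
  1-simplices (12): [0,2], [0,3], [0,4], [1,2], [1,3], [1,4], [1,5], [2,3], [2,4], [3,4], [3,5], [4,5]
  2-simplices (6): [0,2,4], [0,3,4], [1,2,3], [1,2,4], [1,3,5], [3,4,5]

so the chain groups are C_0 ≅ Z^6, C_1 ≅ Z^12, C_2 ≅ Z^6.

The boundary map ∂_1: C_1 → C_0 is given by ∂[p,q] = [q] − [p].
As a 6×12 matrix over Z this has rank 5, with invariant factors (1,1,1,1,1).

Boundary ∂_2: C_2 → C_1 acts by ∂[p,q,r] = [q,r] − [p,r] + [p,q]. For instance
  ∂[1,2,4] = [2,4] − [1,4] + [1,2],
  ∂[0,3,4] = [3,4] − [0,4] + [0,3].
This gives a 12×6 integer matrix of rank 6; reducing to Smith normal form yields diagonal entries (1,1,1,1,1,1).

Reading off H_k = ker ∂_k / im ∂_{k+1}:

  H_0: rank C_0 − rank ∂_1 = 6 − 5 = 1, and the invariant factors of ∂_1 are all 1, so H_0 = Z.
  H_1: rank ker ∂_1 − rank ∂_2 = (12 − 5) − 6 = 1, and the invariant factors of ∂_2 are all 1, so H_1 = Z.
  H_2: rank ker ∂_2 − rank ∂_3 = (6 − 6) − 0 = 0, and there is no ∂_3, so H_2 = 0.

As a check, the Euler characteristic is 6 − 12 + 6 = 0, which agrees with 1 − 1 + 0 = 0.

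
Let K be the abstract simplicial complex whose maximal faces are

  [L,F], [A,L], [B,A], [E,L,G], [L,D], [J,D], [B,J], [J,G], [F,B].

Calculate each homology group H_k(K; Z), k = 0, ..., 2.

H_0 ≅ Z,  H_1 ≅ Z^3,  H_2 = 0.

Take the total order A < B < D < E < F < G < J < L on the vertex set. Then K (dimension 2) consists of the simplices:

  0-simplices (8): A, B, D, E, F, G, J, L
  1-simplices (11): AB, AL, BF, BJ, DJ, DL, EG, EL, FL, GJ, GL
  2-simplices (1): EGL

Hence C_0 ≅ Z^8, C_1 ≅ Z^11, C_2 ≅ Z^1.

∂_1: C_1 → C_0 is given by ∂[p,q] = [q] − [p].
This gives a 8×11 integer matrix of rank 7; reducing to Smith normal form yields diagonal entries (1,1,1,1,1,1,1).

Boundary ∂_2: C_2 → C_1 maps a triangle to the signed sum of its edges. For instance
  ∂EGL = GL − EL + EG.
As a 11×1 matrix over Z this has rank 1, with invariant factors (1).

From H_k ≅ ker(∂_k) / im(∂_{k+1}) we obtain:

  H_0: rank C_0 − rank ∂_1 = 8 − 7 = 1, and the invariant factors of ∂_1 are all 1, so H_0 ≅ Z.
  H_1: rank ker ∂_1 − rank ∂_2 = (11 − 7) − 1 = 3, and the invariant factors of ∂_2 are all 1, so H_1 ≅ Z^3.
  H_2: rank ker ∂_2 − rank ∂_3 = (1 − 1) − 0 = 0, and there is no ∂_3, so H_2 ≅ 0.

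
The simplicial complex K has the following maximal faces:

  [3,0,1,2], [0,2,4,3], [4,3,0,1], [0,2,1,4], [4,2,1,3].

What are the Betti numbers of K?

b_0 = 1, b_1 = 0, b_2 = 0, b_3 = 1.

Fix the vertex order 0 < 1 < 2 < 3 < 4 and write every simplex with vertices in increasing order. Then dim K = 3 and the simplices of K are:

  0-simplices (5): [0], [1], [2], [3], [4]
  1-simplices (10): [0,1], [0,2], [0,3], [0,4], [1,2], [1,3], [1,4], [2,3], [2,4], [3,4]
  2-simplices (10): [0,1,2], [0,1,3], [0,1,4], [0,2,3], [0,2,4], [0,3,4], [1,2,3], [1,2,4], [1,3,4], [2,3,4]
  3-simplices (5): [0,1,2,3], [0,1,2,4], [0,1,3,4], [0,2,3,4], [1,2,3,4]

so the chain groups are C_0 ≅ Z^5, C_1 ≅ Z^10, C_2 ≅ Z^10, C_3 ≅ Z^5.

Boundary ∂_1: C_1 → C_0 is given by ∂[p,q] = [q] − [p].
As a 5×10 matrix over Z this has rank 4, with invariant factors (1,1,1,1).

Boundary ∂_2: C_2 → C_1 acts by ∂[p,q,r] = [q,r] − [p,r] + [p,q]. For instance
  ∂[2,3,4] = [3,4] − [2,4] + [2,3],
  ∂[0,1,3] = [1,3] − [0,3] + [0,1].
This gives a 10×10 integer matrix of rank 6; reducing to Smith normal form yields diagonal entries (1,1,1,1,1,1).

∂_3: C_3 → C_2 sends each 3-simplex σ to the alternating sum Σ_i (−1)^i (σ with its i-th vertex removed). For instance
  ∂[0,1,3,4] = [1,3,4] − [0,3,4] + [0,1,4] − [0,1,3],
  ∂[0,2,3,4] = [2,3,4] − [0,3,4] + [0,2,4] − [0,2,3].
The resulting 10×5 matrix has rank 4, and its Smith normal form has invariant factors (1,1,1,1).

From H_k ≅ ker(∂_k) / im(∂_{k+1}) we obtain:

  H_0: rank C_0 − rank ∂_1 = 5 − 4 = 1, and the invariant factors of ∂_1 are all 1, so H_0 = Z.
  H_1: rank ker ∂_1 − rank ∂_2 = (10 − 4) − 6 = 0, and the invariant factors of ∂_2 are all 1, so H_1 = 0.
  H_2: rank ker ∂_2 − rank ∂_3 = (10 − 6) − 4 = 0, and the invariant factors of ∂_3 are all 1, so H_2 = 0.
  H_3: rank ker ∂_3 − rank ∂_4 = (5 − 4) − 0 = 1, and there is no ∂_4, so H_3 = Z.

As a check, the Euler characteristic is 5 − 10 + 10 − 5 = 0, which agrees with 1 − 0 + 0 − 1 = 0.
(K is a triangulation of the 3-sphere S^3.)

Hence the Betti numbers are b_0 = 1, b_1 = 0, b_2 = 0, b_3 = 1.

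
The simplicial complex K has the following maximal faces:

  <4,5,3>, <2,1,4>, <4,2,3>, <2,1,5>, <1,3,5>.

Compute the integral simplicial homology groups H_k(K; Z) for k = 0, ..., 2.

H_0 = Z,  H_1 = Z,  H_2 = 0.

Fix the vertex order 1 < 2 < 3 < 4 < 5 and write every simplex with vertices in increasing order. Then dim K = 2 and the simplices of K are:

  0-simplices (5): [1], [2], [3], [4], [5]
  1-simplices (10): [1,2], [1,3], [1,4], [1,5], [2,3], [2,4], [2,5], [3,4], [3,5], [4,5]
  2-simplices (5): [1,2,4], [1,2,5], [1,3,5], [2,3,4], [3,4,5]

giving chain groups C_0 ≅ Z^5, C_1 ≅ Z^10, C_2 ≅ Z^5.

∂_1: C_1 → C_0 maps an edge to its endpoints' difference, ∂[p,q] = q − p. For instance
  ∂[1,2] = [2] − [1].
The resulting 5×10 matrix has rank 4, and its Smith normal form has invariant factors (1,1,1,1).

The boundary map ∂_2: C_2 → C_1 sends each 2-simplex [p,q,r] to [q,r] − [p,r] + [p,q]. For instance
  ∂[1,2,4] = [2,4] − [1,4] + [1,2],
  ∂[2,3,4] = [3,4] − [2,4] + [2,3].
This gives a 10×5 integer matrix of rank 5; reducing to Smith normal form yields diagonal entries (1,1,1,1,1).

Computing H_k = (kernel of ∂_k) / (image of ∂_{k+1}):

  H_0: rank C_0 − rank ∂_1 = 5 − 4 = 1, and the invariant factors of ∂_1 are all 1, so H_0 ≅ Z.
  H_1: rank ker ∂_1 − rank ∂_2 = (10 − 4) − 5 = 1, and the invariant factors of ∂_2 are all 1, so H_1 ≅ Z.
  H_2: rank ker ∂_2 − rank ∂_3 = (5 − 5) − 0 = 0, and there is no ∂_3, so H_2 ≅ 0.

(K is a triangulation of the Möbius band.)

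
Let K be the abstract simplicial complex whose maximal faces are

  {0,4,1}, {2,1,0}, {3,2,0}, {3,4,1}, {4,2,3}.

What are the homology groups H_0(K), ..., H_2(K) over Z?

K has 5 vertices, 10 edges, 5 triangles.
rank ∂_0 = 0, rank ∂_1 = 4 ⇒ b_0 = 5 − 0 − 4 = 1; all invariant factors of ∂_1 are 1 so no torsion. So H_0 = Z.
rank ∂_1 = 4, rank ∂_2 = 5 ⇒ b_1 = 10 − 4 − 5 = 1; all invariant factors of ∂_2 are 1 so no torsion. So H_1 = Z.
rank ∂_2 = 5, rank ∂_3 = 0 ⇒ b_2 = 5 − 5 − 0 = 0. So H_2 = 0.

H_0 = Z,  H_1 = Z,  H_2 = 0.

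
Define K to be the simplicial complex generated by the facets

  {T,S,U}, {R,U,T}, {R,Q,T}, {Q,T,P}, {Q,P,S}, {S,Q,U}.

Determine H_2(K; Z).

H_2 ≅ 0.

Order the vertices as P < Q < R < S < T < U. Listing each simplex with vertices in this order, K has dimension 2 with simplices:

  0-simplices (6): P, Q, R, S, T, U
  1-simplices (12): PQ, PS, PT, QR, QS, QT, QU, RT, RU, ST, SU, TU
  2-simplices (6): PQS, PQT, QRT, QSU, RTU, STU

Hence C_0 ≅ Z^6, C_1 ≅ Z^12, C_2 ≅ Z^6.

∂_1: C_1 → C_0 maps an edge to its endpoints' difference, ∂[p,q] = q − p. For instance
  ∂QR = R − Q.
This gives a 6×12 integer matrix of rank 5; reducing to Smith normal form yields diagonal entries (1,1,1,1,1).

The boundary map ∂_2: C_2 → C_1 sends each 2-simplex [p,q,r] to [q,r] − [p,r] + [p,q]. For instance
  ∂QSU = SU − QU + QS,
  ∂RTU = TU − RU + RT.
The 12×6 boundary matrix has rank 6 and Smith normal form diag(1,1,1,1,1,1).

Computing H_k = (kernel of ∂_k) / (image of ∂_{k+1}):

  H_2: rank ker ∂_2 − rank ∂_3 = (6 − 6) − 0 = 0, and there is no ∂_3, so H_2 = 0.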